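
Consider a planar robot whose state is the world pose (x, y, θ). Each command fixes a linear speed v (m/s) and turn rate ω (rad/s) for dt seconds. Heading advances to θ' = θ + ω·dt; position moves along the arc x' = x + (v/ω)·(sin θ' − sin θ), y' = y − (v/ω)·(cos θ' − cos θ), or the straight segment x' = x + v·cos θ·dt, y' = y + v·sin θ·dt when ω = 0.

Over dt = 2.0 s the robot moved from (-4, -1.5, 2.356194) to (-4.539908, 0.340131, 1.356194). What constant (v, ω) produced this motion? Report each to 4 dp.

v = 1.0000, ω = -0.5000

Δθ = 1.356194 − 2.356194 = -1.000000
ω = Δθ/dt = -1.000000/2.0 = -0.5000
R = −Δy/(cos θ' − cos θ) = -2.0000
v = R·ω = -2.0000·-0.5000 = 1.0000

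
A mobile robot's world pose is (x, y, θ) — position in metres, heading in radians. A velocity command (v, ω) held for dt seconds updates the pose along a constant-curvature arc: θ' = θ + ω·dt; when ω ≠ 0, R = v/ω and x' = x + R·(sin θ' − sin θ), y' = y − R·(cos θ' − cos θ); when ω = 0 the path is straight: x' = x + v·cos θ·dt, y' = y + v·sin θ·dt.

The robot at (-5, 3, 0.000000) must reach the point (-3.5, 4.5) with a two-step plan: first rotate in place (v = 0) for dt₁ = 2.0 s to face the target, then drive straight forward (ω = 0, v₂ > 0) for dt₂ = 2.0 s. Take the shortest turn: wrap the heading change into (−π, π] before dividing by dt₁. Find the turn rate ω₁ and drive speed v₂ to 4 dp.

heading to target = atan2(4.5−3, -3.5−-5) = 0.7854
Δθ = wrap(0.7854 − 0.0000) = 0.7854; ω₁ = Δθ/dt₁ = 0.3927
distance = √((-3.5−-5)² + (4.5−3)²) = 2.1213; v₂ = distance/dt₂ = 1.0607

ω₁ = 0.3927, v₂ = 1.0607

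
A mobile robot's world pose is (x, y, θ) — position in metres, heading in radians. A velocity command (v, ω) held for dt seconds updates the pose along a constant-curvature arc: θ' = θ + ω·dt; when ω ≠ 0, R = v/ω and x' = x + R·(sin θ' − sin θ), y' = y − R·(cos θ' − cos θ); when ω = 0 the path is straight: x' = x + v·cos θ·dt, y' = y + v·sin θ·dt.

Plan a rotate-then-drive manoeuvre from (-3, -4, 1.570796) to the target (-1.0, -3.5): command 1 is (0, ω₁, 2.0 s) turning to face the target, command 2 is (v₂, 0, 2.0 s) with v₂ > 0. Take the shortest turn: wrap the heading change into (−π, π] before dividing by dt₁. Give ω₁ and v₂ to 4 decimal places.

ω₁ = -0.6629, v₂ = 1.0308

heading to target = atan2(-3.5−-4, -1−-3) = 0.2450
Δθ = wrap(0.2450 − 1.5708) = -1.3258; ω₁ = Δθ/dt₁ = -0.6629
distance = √((-1−-3)² + (-3.5−-4)²) = 2.0616; v₂ = distance/dt₂ = 1.0308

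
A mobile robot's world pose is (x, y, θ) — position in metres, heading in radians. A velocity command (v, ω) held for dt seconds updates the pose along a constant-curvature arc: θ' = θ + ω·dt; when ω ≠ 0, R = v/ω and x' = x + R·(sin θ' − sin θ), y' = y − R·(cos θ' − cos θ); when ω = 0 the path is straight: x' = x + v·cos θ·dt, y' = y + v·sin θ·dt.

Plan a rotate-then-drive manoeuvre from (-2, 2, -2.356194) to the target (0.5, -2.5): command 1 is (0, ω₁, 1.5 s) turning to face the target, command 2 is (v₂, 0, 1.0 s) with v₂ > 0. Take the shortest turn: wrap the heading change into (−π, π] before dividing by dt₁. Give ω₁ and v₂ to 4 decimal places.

heading to target = atan2(-2.5−2, 0.5−-2) = -1.0637
Δθ = wrap(-1.0637 − -2.3562) = 1.2925; ω₁ = Δθ/dt₁ = 0.8617
distance = √((0.5−-2)² + (-2.5−2)²) = 5.1478; v₂ = distance/dt₂ = 5.1478

ω₁ = 0.8617, v₂ = 5.1478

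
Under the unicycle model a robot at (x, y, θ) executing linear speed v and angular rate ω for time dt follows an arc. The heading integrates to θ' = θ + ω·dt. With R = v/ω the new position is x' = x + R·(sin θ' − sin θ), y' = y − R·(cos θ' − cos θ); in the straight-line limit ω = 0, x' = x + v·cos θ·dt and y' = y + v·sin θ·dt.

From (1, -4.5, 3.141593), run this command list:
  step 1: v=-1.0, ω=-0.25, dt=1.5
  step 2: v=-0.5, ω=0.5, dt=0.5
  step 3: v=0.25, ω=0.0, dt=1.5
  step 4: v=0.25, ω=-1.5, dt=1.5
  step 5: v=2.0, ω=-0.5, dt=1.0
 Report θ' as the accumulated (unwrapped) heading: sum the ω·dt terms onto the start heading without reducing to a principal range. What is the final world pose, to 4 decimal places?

(3.9607, -3.5299, 0.2666)

step 1: θ'=2.7666 (R=4.0000) → pose (2.4651, -4.7780, 2.7666)
step 2: θ'=3.0166 (R=-1.0000) → pose (2.7067, -4.8397, 3.0166)
step 3: θ'=3.0166 (straight) → pose (2.3346, -4.7929, 3.0166)
step 4: θ'=0.7666 (R=-0.1667) → pose (2.2398, -4.5075, 0.7666)
step 5: θ'=0.2666 (R=-4.0000) → pose (3.9607, -3.5299, 0.2666)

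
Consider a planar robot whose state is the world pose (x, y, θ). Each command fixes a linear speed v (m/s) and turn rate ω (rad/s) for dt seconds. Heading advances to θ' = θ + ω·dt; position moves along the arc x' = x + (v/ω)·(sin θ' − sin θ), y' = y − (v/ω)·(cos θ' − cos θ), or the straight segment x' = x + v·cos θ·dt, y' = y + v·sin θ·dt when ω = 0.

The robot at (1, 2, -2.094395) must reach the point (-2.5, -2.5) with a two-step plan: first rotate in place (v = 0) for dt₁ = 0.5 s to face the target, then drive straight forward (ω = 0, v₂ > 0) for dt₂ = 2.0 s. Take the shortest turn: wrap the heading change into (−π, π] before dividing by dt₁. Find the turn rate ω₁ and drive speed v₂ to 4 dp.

heading to target = atan2(-2.5−2, -2.5−1) = -2.2318
Δθ = wrap(-2.2318 − -2.0944) = -0.1374; ω₁ = Δθ/dt₁ = -0.2749
distance = √((-2.5−1)² + (-2.5−2)²) = 5.7009; v₂ = distance/dt₂ = 2.8504

ω₁ = -0.2749, v₂ = 2.8504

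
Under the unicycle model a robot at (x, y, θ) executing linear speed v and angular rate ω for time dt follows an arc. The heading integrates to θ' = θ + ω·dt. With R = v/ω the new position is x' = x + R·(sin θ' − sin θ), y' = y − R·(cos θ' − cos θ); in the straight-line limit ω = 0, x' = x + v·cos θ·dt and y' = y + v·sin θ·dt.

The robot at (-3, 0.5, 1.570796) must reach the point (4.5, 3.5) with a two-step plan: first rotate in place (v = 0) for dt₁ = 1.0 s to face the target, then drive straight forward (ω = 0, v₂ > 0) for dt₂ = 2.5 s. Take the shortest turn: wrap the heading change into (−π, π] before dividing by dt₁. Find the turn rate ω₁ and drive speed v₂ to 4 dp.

heading to target = atan2(3.5−0.5, 4.5−-3) = 0.3805
Δθ = wrap(0.3805 − 1.5708) = -1.1903; ω₁ = Δθ/dt₁ = -1.1903
distance = √((4.5−-3)² + (3.5−0.5)²) = 8.0777; v₂ = distance/dt₂ = 3.2311

ω₁ = -1.1903, v₂ = 3.2311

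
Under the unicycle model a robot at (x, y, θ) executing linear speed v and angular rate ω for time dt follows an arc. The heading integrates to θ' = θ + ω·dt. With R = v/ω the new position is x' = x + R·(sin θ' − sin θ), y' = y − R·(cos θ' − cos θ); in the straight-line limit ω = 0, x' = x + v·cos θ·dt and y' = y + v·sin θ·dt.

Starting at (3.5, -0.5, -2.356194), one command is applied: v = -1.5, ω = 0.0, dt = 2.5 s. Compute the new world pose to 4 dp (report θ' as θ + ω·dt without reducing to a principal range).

θ' = -2.3562 + 0.0·2.5 = -2.3562
ω = 0 → straight: x' = 3.5 + -1.5·cos(-2.3562)·2.5 = 6.1516
y' = -0.5 + -1.5·sin(-2.3562)·2.5 = 2.1517

(6.1516, 2.1517, -2.3562)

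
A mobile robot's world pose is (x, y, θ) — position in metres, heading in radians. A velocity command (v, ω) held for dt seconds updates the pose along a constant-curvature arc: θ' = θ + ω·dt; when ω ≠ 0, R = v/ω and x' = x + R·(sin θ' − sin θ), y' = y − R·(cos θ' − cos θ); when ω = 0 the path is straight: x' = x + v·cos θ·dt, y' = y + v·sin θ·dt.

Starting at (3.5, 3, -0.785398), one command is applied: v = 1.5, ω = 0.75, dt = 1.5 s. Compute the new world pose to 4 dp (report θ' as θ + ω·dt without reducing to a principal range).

θ' = -0.7854 + 0.75·1.5 = 0.3396
R = v/ω = 1.5/0.75 = 2.0000
x' = 3.5 + 2.0000·(sin 0.3396 − sin -0.7854) = 5.5804
y' = 3 − 2.0000·(cos 0.3396 − cos -0.7854) = 2.5284

(5.5804, 2.5284, 0.3396)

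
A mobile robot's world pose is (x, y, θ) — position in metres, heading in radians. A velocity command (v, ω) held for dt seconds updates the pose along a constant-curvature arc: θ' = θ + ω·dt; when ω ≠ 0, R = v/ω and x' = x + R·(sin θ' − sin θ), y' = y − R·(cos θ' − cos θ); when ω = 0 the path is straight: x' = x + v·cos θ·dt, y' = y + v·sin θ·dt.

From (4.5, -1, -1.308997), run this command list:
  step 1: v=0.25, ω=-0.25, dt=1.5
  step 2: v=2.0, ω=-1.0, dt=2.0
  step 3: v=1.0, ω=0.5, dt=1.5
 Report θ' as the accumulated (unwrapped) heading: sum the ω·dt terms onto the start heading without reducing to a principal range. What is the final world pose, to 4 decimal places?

step 1: θ'=-1.6840 (R=-1.0000) → pose (4.5277, -1.3718, -1.6840)
step 2: θ'=-3.6840 (R=-2.0000) → pose (1.5081, -2.8588, -3.6840)
step 3: θ'=-2.9340 (R=2.0000) → pose (0.0635, -2.6147, -2.9340)

(0.0635, -2.6147, -2.9340)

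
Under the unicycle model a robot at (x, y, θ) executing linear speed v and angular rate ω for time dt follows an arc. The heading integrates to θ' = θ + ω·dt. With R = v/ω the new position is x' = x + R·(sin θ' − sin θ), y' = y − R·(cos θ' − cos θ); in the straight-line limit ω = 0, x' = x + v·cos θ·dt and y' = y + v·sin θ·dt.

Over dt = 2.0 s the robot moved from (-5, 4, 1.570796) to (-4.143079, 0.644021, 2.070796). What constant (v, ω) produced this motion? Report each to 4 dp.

Δθ = 2.070796 − 1.570796 = 0.500000
ω = Δθ/dt = 0.500000/2.0 = 0.2500
R = −Δy/(cos θ' − cos θ) = -7.0000
v = R·ω = -7.0000·0.2500 = -1.7500

v = -1.7500, ω = 0.2500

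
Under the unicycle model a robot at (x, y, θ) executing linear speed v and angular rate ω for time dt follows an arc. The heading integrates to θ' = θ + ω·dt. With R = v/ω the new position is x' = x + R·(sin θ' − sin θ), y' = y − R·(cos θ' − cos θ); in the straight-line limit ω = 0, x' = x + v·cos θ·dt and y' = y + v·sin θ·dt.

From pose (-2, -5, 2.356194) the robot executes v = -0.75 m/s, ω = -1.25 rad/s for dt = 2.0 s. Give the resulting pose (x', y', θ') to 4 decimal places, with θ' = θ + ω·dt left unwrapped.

θ' = 2.3562 + -1.25·2.0 = -0.1438
R = v/ω = -0.75/-1.25 = 0.6000
x' = -2 + 0.6000·(sin -0.1438 − sin 2.3562) = -2.5103
y' = -5 − 0.6000·(cos -0.1438 − cos 2.3562) = -6.0181

(-2.5103, -6.0181, -0.1438)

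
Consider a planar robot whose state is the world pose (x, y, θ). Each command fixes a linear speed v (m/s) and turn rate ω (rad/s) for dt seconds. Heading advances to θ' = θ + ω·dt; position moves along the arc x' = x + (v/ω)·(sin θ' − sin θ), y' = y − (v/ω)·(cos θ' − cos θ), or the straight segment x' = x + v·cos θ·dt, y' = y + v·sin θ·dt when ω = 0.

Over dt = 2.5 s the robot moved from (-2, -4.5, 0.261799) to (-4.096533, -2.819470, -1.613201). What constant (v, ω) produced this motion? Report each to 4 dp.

Δθ = -1.613201 − 0.261799 = -1.875000
ω = Δθ/dt = -1.875000/2.5 = -0.7500
R = Δx/(sin θ' − sin θ) = 1.6667
v = R·ω = 1.6667·-0.7500 = -1.2500

v = -1.2500, ω = -0.7500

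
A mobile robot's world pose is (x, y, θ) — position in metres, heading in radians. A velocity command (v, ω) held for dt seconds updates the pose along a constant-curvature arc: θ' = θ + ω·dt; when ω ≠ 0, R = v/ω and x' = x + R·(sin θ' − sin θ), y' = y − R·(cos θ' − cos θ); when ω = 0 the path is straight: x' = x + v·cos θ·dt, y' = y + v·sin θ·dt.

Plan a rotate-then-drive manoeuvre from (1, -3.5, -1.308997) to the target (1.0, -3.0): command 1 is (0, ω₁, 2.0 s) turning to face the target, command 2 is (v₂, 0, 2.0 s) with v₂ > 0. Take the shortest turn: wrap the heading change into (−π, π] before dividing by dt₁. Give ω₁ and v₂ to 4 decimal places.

heading to target = atan2(-3−-3.5, 1−1) = 1.5708
Δθ = wrap(1.5708 − -1.3090) = 2.8798; ω₁ = Δθ/dt₁ = 1.4399
distance = √((1−1)² + (-3−-3.5)²) = 0.5000; v₂ = distance/dt₂ = 0.2500

ω₁ = 1.4399, v₂ = 0.2500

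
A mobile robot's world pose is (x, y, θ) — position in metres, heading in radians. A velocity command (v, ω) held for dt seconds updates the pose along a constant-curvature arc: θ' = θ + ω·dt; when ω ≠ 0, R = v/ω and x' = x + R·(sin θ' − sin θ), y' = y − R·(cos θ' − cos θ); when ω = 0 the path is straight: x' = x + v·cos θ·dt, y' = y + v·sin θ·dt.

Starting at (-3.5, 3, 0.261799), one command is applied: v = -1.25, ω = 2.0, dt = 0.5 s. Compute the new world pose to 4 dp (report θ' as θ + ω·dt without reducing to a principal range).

θ' = 0.2618 + 2.0·0.5 = 1.2618
R = v/ω = -1.25/2.0 = -0.6250
x' = -3.5 + -0.6250·(sin 1.2618 − sin 0.2618) = -3.9336
y' = 3 − -0.6250·(cos 1.2618 − cos 0.2618) = 2.5864

(-3.9336, 2.5864, 1.2618)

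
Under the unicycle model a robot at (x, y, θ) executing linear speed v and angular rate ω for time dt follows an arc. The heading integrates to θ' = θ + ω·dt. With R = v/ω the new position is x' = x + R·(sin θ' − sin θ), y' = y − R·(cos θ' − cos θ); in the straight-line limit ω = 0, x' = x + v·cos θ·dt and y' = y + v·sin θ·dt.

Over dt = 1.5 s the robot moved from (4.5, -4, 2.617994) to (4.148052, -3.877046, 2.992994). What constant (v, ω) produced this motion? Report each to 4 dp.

v = 0.2500, ω = 0.2500

Δθ = 2.992994 − 2.617994 = 0.375000
ω = Δθ/dt = 0.375000/1.5 = 0.2500
R = Δx/(sin θ' − sin θ) = 1.0000
v = R·ω = 1.0000·0.2500 = 0.2500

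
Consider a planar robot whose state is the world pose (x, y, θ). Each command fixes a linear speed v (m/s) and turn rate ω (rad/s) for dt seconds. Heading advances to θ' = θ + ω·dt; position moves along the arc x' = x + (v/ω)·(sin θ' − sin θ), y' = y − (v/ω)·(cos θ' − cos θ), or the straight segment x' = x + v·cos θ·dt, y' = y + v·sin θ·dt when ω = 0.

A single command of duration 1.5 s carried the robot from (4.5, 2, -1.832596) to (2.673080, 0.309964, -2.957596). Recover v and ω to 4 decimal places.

Δθ = -2.957596 − -1.832596 = -1.125000
ω = Δθ/dt = -1.125000/1.5 = -0.7500
R = Δx/(sin θ' − sin θ) = -2.3333
v = R·ω = -2.3333·-0.7500 = 1.7500

v = 1.7500, ω = -0.7500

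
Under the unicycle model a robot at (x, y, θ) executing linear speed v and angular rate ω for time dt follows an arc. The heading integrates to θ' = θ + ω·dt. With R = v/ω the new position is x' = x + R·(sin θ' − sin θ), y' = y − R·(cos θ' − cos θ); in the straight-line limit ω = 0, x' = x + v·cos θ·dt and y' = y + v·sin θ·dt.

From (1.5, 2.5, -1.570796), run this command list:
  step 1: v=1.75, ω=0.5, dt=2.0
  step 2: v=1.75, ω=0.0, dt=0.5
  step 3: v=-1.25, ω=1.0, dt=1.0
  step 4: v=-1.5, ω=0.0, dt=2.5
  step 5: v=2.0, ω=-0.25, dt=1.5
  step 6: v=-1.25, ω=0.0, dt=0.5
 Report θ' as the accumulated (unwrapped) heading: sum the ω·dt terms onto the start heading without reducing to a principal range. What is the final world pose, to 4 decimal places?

step 1: θ'=-0.5708 (R=3.5000) → pose (3.1089, -0.4451, -0.5708)
step 2: θ'=-0.5708 (straight) → pose (3.8452, -0.9179, -0.5708)
step 3: θ'=0.4292 (R=-1.2500) → pose (2.6497, -0.8331, 0.4292)
step 4: θ'=0.4292 (straight) → pose (-0.7602, -2.3937, 0.4292)
step 5: θ'=0.0542 (R=-8.0000) → pose (2.1356, -1.6798, 0.0542)
step 6: θ'=0.0542 (straight) → pose (1.5115, -1.7137, 0.0542)

(1.5115, -1.7137, 0.0542)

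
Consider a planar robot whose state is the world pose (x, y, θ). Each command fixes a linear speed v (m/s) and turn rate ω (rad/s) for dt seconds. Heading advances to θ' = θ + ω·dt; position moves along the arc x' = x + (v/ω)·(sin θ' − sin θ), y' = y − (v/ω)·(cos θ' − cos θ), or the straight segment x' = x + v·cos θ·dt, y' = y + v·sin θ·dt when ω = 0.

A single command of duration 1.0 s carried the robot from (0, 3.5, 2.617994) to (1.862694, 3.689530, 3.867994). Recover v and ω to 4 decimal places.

v = -2.0000, ω = 1.2500

Δθ = 3.867994 − 2.617994 = 1.250000
ω = Δθ/dt = 1.250000/1.0 = 1.2500
R = Δx/(sin θ' − sin θ) = -1.6000
v = R·ω = -1.6000·1.2500 = -2.0000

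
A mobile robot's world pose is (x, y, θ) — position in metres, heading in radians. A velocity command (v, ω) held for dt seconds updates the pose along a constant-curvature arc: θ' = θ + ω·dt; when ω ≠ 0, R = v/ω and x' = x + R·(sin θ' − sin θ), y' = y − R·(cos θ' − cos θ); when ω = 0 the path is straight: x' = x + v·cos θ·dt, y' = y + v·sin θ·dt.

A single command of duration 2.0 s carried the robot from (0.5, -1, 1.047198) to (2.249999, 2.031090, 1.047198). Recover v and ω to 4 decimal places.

v = 1.7500, ω = 0.0000

Δθ = 1.047198 − 1.047198 = 0.000000
ω = Δθ/dt = 0.000000/2.0 = 0.0000
ω = 0 → v = (Δx·cos θ + Δy·sin θ)/dt = 1.7500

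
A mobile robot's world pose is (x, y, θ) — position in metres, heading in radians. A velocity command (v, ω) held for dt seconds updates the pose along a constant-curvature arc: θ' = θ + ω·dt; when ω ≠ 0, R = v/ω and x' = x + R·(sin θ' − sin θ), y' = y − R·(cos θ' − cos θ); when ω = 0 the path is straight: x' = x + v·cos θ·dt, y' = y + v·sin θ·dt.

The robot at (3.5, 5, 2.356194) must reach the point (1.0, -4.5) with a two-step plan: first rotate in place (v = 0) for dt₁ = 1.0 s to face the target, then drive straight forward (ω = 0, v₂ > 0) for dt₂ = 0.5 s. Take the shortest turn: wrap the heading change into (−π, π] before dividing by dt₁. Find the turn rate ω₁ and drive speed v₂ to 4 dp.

heading to target = atan2(-4.5−5, 1−3.5) = -1.8281
Δθ = wrap(-1.8281 − 2.3562) = 2.0989; ω₁ = Δθ/dt₁ = 2.0989
distance = √((1−3.5)² + (-4.5−5)²) = 9.8234; v₂ = distance/dt₂ = 19.6469

ω₁ = 2.0989, v₂ = 19.6469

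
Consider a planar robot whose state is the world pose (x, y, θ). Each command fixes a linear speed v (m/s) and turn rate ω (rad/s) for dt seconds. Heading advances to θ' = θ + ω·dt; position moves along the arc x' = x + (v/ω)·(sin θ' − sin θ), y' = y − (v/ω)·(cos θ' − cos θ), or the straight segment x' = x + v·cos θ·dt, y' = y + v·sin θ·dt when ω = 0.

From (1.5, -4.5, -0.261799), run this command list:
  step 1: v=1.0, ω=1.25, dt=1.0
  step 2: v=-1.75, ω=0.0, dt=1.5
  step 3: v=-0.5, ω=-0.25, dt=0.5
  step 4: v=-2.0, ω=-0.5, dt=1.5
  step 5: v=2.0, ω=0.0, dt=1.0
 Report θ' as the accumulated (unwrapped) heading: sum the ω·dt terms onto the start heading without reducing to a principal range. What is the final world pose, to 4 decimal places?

(0.1799, -7.7075, 0.1132)

step 1: θ'=0.9882 (R=0.8000) → pose (2.3751, -4.1674, 0.9882)
step 2: θ'=0.9882 (straight) → pose (0.9308, -6.3594, 0.9882)
step 3: θ'=0.8632 (R=2.0000) → pose (0.7806, -6.5590, 0.8632)
step 4: θ'=0.1132 (R=4.0000) → pose (-1.8073, -7.9334, 0.1132)
step 5: θ'=0.1132 (straight) → pose (0.1799, -7.7075, 0.1132)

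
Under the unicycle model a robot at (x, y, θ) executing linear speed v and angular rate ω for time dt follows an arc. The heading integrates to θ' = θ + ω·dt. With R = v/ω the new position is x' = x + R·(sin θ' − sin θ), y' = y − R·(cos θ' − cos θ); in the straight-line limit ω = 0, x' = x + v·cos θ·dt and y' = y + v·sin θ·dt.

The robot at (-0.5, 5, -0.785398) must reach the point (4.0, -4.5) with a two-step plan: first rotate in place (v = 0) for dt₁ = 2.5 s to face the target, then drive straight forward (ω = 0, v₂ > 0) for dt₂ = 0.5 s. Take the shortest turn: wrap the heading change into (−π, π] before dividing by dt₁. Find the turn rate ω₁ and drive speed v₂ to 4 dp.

heading to target = atan2(-4.5−5, 4−-0.5) = -1.1284
Δθ = wrap(-1.1284 − -0.7854) = -0.3430; ω₁ = Δθ/dt₁ = -0.1372
distance = √((4−-0.5)² + (-4.5−5)²) = 10.5119; v₂ = distance/dt₂ = 21.0238

ω₁ = -0.1372, v₂ = 21.0238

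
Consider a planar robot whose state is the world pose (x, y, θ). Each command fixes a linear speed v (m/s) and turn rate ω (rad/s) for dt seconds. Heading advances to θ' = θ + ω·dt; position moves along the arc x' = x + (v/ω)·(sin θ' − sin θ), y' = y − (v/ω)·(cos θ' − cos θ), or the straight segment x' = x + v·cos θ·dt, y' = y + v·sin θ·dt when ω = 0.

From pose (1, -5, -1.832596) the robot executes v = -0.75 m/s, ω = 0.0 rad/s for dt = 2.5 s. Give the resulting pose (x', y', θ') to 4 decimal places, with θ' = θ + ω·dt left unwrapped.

(1.4853, -3.1889, -1.8326)

θ' = -1.8326 + 0.0·2.5 = -1.8326
ω = 0 → straight: x' = 1 + -0.75·cos(-1.8326)·2.5 = 1.4853
y' = -5 + -0.75·sin(-1.8326)·2.5 = -3.1889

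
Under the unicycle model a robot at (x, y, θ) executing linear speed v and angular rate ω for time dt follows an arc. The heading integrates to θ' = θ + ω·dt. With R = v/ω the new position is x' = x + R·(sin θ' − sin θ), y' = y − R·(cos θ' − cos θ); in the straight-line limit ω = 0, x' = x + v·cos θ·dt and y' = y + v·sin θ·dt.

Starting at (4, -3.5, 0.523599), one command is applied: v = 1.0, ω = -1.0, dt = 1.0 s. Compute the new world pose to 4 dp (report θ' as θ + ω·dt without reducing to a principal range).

(4.9586, -3.4774, -0.4764)

θ' = 0.5236 + -1.0·1.0 = -0.4764
R = v/ω = 1.0/-1.0 = -1.0000
x' = 4 + -1.0000·(sin -0.4764 − sin 0.5236) = 4.9586
y' = -3.5 − -1.0000·(cos -0.4764 − cos 0.5236) = -3.4774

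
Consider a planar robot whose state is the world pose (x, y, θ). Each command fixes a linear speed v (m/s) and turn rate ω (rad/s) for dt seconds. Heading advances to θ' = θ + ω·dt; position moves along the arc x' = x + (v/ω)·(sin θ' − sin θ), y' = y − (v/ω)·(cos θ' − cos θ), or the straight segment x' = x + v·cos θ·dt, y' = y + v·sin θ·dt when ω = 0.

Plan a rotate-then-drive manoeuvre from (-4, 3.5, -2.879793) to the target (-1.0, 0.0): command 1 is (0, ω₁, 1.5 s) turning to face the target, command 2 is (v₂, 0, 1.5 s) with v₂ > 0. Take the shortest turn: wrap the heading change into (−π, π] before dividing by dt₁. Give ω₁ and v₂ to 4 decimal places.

heading to target = atan2(0−3.5, -1−-4) = -0.8622
Δθ = wrap(-0.8622 − -2.8798) = 2.0176; ω₁ = Δθ/dt₁ = 1.3451
distance = √((-1−-4)² + (0−3.5)²) = 4.6098; v₂ = distance/dt₂ = 3.0732

ω₁ = 1.3451, v₂ = 3.0732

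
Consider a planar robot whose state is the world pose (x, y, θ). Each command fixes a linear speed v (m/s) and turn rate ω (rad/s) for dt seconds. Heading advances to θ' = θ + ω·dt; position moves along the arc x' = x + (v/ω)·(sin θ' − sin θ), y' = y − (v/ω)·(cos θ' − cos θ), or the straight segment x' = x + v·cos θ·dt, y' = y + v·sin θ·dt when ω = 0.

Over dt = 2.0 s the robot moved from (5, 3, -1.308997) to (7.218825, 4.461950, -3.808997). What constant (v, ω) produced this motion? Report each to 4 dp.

v = -1.7500, ω = -1.2500

Δθ = -3.808997 − -1.308997 = -2.500000
ω = Δθ/dt = -2.500000/2.0 = -1.2500
R = Δx/(sin θ' − sin θ) = 1.4000
v = R·ω = 1.4000·-1.2500 = -1.7500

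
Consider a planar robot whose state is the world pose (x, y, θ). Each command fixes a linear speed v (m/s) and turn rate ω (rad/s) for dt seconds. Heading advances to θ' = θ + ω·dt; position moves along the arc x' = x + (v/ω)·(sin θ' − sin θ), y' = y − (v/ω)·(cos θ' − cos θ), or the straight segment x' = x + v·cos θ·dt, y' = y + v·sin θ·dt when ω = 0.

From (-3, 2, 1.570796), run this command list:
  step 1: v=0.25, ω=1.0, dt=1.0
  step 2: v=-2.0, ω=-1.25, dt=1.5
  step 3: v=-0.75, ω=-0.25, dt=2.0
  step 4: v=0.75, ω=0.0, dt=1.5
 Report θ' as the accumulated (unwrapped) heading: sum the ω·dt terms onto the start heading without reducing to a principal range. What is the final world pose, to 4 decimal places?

(-3.1897, -0.7852, 0.1958)

step 1: θ'=2.5708 (R=0.2500) → pose (-3.1149, 2.2104, 2.5708)
step 2: θ'=0.6958 (R=1.6000) → pose (-2.9538, -0.3641, 0.6958)
step 3: θ'=0.1958 (R=3.0000) → pose (-4.2932, -1.0041, 0.1958)
step 4: θ'=0.1958 (straight) → pose (-3.1897, -0.7852, 0.1958)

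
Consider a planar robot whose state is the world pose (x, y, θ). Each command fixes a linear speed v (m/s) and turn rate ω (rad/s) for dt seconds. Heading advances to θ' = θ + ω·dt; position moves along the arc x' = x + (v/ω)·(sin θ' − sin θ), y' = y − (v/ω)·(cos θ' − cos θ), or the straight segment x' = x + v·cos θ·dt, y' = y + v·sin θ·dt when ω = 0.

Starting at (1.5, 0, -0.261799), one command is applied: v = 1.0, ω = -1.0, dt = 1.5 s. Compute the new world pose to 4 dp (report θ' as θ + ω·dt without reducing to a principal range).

(2.2230, -1.1558, -1.7618)

θ' = -0.2618 + -1.0·1.5 = -1.7618
R = v/ω = 1.0/-1.0 = -1.0000
x' = 1.5 + -1.0000·(sin -1.7618 − sin -0.2618) = 2.2230
y' = 0 − -1.0000·(cos -1.7618 − cos -0.2618) = -1.1558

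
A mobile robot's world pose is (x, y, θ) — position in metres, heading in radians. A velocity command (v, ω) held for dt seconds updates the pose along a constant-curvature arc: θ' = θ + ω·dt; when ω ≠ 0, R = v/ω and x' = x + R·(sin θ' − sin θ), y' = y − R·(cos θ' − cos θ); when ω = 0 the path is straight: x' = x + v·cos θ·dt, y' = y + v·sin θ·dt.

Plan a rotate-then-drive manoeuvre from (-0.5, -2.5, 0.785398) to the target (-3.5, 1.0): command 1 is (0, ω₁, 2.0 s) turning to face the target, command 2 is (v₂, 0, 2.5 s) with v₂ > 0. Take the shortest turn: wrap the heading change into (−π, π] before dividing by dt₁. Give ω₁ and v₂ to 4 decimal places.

heading to target = atan2(1−-2.5, -3.5−-0.5) = 2.2794
Δθ = wrap(2.2794 − 0.7854) = 1.4940; ω₁ = Δθ/dt₁ = 0.7470
distance = √((-3.5−-0.5)² + (1−-2.5)²) = 4.6098; v₂ = distance/dt₂ = 1.8439

ω₁ = 0.7470, v₂ = 1.8439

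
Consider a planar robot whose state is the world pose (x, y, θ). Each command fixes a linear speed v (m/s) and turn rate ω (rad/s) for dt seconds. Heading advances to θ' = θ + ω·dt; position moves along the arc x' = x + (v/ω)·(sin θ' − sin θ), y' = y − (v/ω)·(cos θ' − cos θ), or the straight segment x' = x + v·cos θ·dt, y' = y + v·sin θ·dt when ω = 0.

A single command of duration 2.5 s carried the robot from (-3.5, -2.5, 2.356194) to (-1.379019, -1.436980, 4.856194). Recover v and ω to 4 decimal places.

v = -1.2500, ω = 1.0000

Δθ = 4.856194 − 2.356194 = 2.500000
ω = Δθ/dt = 2.500000/2.5 = 1.0000
R = Δx/(sin θ' − sin θ) = -1.2500
v = R·ω = -1.2500·1.0000 = -1.2500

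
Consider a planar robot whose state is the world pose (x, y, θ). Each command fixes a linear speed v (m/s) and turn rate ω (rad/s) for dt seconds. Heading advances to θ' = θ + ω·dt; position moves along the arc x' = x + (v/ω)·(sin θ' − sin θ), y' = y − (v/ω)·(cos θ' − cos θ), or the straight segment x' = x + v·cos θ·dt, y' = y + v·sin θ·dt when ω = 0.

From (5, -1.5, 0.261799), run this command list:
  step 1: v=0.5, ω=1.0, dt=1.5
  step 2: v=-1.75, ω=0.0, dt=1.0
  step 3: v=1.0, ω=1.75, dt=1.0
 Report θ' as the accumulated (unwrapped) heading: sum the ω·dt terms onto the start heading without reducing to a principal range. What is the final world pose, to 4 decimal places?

step 1: θ'=1.7618 (R=0.5000) → pose (5.3615, -0.9221, 1.7618)
step 2: θ'=1.7618 (straight) → pose (5.6937, -2.6403, 1.7618)
step 3: θ'=3.5118 (R=0.5714) → pose (4.9259, -2.2161, 3.5118)

(4.9259, -2.2161, 3.5118)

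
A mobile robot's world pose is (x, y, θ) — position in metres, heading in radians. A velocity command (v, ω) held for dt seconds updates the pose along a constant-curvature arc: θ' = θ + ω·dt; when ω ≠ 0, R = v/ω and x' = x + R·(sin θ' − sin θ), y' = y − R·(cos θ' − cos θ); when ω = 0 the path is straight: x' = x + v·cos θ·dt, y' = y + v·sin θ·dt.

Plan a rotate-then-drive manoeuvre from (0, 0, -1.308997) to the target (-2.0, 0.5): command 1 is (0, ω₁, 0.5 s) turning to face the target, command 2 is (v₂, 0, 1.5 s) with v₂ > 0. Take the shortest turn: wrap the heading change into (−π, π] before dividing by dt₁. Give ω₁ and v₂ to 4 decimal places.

ω₁ = -4.1551, v₂ = 1.3744

heading to target = atan2(0.5−0, -2−0) = 2.8966
Δθ = wrap(2.8966 − -1.3090) = -2.0776; ω₁ = Δθ/dt₁ = -4.1551
distance = √((-2−0)² + (0.5−0)²) = 2.0616; v₂ = distance/dt₂ = 1.3744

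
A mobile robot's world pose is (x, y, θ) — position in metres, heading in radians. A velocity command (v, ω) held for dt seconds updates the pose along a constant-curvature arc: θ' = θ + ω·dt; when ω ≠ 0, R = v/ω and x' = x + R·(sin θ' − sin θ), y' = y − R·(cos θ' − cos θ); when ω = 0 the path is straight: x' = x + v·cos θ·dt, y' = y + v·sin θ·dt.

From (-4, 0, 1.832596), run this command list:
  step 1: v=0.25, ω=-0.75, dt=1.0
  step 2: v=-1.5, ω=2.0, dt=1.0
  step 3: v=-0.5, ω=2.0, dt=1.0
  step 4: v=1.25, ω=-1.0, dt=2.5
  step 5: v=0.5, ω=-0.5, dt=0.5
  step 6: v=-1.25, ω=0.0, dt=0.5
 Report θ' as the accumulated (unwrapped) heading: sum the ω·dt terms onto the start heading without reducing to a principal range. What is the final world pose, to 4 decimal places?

step 1: θ'=1.0826 (R=-0.3333) → pose (-3.9724, 0.2426, 1.0826)
step 2: θ'=3.0826 (R=-0.7500) → pose (-3.3543, -0.8579, 3.0826)
step 3: θ'=5.0826 (R=-0.2500) → pose (-3.1065, -0.5178, 5.0826)
step 4: θ'=2.5826 (R=-1.2500) → pose (-4.9347, -2.0298, 2.5826)
step 5: θ'=2.3326 (R=-1.0000) → pose (-5.1279, -1.8723, 2.3326)
step 6: θ'=2.3326 (straight) → pose (-4.6966, -2.3245, 2.3326)

(-4.6966, -2.3245, 2.3326)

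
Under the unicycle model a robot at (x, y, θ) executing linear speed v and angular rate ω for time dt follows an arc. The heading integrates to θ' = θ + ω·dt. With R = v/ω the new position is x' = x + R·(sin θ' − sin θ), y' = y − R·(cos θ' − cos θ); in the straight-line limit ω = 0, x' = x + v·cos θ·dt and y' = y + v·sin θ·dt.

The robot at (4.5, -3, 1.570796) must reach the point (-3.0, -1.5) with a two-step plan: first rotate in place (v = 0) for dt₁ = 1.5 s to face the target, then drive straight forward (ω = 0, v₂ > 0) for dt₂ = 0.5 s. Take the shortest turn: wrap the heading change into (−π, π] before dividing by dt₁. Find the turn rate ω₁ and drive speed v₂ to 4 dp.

ω₁ = 0.9156, v₂ = 15.2971

heading to target = atan2(-1.5−-3, -3−4.5) = 2.9442
Δθ = wrap(2.9442 − 1.5708) = 1.3734; ω₁ = Δθ/dt₁ = 0.9156
distance = √((-3−4.5)² + (-1.5−-3)²) = 7.6485; v₂ = distance/dt₂ = 15.2971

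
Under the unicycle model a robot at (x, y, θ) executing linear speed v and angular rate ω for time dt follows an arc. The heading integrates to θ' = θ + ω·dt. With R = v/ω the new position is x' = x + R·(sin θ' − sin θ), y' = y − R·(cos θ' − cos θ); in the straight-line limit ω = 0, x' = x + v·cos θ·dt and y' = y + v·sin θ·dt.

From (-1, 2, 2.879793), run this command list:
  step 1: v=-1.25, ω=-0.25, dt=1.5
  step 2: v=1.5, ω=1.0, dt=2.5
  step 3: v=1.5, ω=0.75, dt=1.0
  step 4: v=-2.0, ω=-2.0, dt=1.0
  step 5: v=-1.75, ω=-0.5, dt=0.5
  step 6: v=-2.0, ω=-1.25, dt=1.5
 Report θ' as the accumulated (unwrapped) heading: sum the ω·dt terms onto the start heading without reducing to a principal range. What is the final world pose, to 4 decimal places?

(2.1227, -0.9092, 1.6298)

step 1: θ'=2.5048 (R=5.0000) → pose (0.6790, 1.1904, 2.5048)
step 2: θ'=5.0048 (R=1.5000) → pose (-1.6492, -0.4480, 5.0048)
step 3: θ'=5.7548 (R=2.0000) → pose (-0.7424, -1.5987, 5.7548)
step 4: θ'=3.7548 (R=1.0000) → pose (-0.8138, 0.0827, 3.7548)
step 5: θ'=3.5048 (R=3.5000) → pose (-0.0430, 0.4920, 3.5048)
step 6: θ'=1.6298 (R=1.6000) → pose (2.1227, -0.9092, 1.6298)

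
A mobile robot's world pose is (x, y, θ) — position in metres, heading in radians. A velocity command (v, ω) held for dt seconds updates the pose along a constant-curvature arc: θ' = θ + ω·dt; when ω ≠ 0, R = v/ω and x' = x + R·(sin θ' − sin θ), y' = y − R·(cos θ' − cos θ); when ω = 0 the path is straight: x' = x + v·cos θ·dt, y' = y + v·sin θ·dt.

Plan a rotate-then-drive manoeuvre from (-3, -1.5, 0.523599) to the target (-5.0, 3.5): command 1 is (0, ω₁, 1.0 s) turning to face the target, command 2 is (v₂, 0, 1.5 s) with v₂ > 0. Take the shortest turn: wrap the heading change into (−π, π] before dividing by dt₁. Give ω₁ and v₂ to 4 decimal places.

heading to target = atan2(3.5−-1.5, -5−-3) = 1.9513
Δθ = wrap(1.9513 − 0.5236) = 1.4277; ω₁ = Δθ/dt₁ = 1.4277
distance = √((-5−-3)² + (3.5−-1.5)²) = 5.3852; v₂ = distance/dt₂ = 3.5901

ω₁ = 1.4277, v₂ = 3.5901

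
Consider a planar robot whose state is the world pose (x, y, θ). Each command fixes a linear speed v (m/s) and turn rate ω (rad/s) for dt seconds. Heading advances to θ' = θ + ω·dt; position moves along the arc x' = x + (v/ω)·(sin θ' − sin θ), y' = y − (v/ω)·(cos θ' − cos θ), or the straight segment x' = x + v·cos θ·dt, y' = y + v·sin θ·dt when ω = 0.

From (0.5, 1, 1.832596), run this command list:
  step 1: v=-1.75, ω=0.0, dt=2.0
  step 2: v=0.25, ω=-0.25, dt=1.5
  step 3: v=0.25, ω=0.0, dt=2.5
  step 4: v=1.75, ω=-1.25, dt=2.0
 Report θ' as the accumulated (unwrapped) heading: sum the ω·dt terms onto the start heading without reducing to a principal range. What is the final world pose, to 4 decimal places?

step 1: θ'=1.8326 (straight) → pose (1.4059, -2.3807, 1.8326)
step 2: θ'=1.4576 (R=-1.0000) → pose (1.3782, -2.0090, 1.4576)
step 3: θ'=1.4576 (straight) → pose (1.4488, -1.3880, 1.4576)
step 4: θ'=-1.0424 (R=-1.4000) → pose (4.0489, -0.8403, -1.0424)

(4.0489, -0.8403, -1.0424)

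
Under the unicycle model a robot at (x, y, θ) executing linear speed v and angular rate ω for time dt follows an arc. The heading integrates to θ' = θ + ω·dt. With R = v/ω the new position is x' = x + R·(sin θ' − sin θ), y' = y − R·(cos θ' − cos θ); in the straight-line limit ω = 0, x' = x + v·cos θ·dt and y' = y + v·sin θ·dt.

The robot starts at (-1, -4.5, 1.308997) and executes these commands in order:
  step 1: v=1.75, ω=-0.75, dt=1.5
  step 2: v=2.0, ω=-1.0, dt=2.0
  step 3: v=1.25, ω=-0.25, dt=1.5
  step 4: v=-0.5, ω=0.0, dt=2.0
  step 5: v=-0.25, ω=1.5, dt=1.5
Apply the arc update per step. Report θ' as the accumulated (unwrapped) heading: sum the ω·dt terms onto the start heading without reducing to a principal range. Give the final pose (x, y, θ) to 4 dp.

(2.7871, -5.8769, 0.0590)

step 1: θ'=0.1840 (R=-2.3333) → pose (0.8269, -2.8100, 0.1840)
step 2: θ'=-1.8160 (R=-2.0000) → pose (3.1330, -5.2617, -1.8160)
step 3: θ'=-2.1910 (R=-5.0000) → pose (2.3514, -6.9540, -2.1910)
step 4: θ'=-2.1910 (straight) → pose (2.9326, -6.1402, -2.1910)
step 5: θ'=0.0590 (R=-0.1667) → pose (2.7871, -5.8769, 0.0590)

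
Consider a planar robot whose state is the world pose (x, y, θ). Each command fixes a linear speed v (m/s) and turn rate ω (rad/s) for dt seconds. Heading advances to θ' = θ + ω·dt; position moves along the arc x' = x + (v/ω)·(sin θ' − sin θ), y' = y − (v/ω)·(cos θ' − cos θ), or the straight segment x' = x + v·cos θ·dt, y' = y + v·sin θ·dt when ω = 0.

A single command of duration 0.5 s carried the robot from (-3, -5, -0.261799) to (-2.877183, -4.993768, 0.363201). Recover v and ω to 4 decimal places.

Δθ = 0.363201 − -0.261799 = 0.625000
ω = Δθ/dt = 0.625000/0.5 = 1.2500
R = Δx/(sin θ' − sin θ) = 0.2000
v = R·ω = 0.2000·1.2500 = 0.2500

v = 0.2500, ω = 1.2500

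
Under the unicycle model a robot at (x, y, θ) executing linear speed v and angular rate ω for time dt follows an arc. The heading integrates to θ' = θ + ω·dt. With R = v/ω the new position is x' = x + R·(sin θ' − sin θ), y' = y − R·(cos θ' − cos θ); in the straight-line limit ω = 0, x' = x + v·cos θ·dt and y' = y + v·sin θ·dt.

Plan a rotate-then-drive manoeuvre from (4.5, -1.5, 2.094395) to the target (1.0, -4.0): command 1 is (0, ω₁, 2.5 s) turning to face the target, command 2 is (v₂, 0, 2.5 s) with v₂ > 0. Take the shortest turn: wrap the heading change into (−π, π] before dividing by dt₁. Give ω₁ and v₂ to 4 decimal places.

ω₁ = 0.6670, v₂ = 1.7205

heading to target = atan2(-4−-1.5, 1−4.5) = -2.5213
Δθ = wrap(-2.5213 − 2.0944) = 1.6674; ω₁ = Δθ/dt₁ = 0.6670
distance = √((1−4.5)² + (-4−-1.5)²) = 4.3012; v₂ = distance/dt₂ = 1.7205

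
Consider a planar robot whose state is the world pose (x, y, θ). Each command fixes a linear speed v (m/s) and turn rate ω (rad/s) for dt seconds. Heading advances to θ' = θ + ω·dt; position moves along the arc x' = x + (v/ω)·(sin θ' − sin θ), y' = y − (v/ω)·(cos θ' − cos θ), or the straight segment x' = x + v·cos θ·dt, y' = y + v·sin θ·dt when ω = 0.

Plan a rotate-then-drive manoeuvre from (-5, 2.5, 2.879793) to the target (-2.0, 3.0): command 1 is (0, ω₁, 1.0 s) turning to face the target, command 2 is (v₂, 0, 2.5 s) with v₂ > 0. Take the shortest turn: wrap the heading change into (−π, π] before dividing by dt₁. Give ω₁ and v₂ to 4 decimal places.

ω₁ = -2.7146, v₂ = 1.2166

heading to target = atan2(3−2.5, -2−-5) = 0.1651
Δθ = wrap(0.1651 − 2.8798) = -2.7146; ω₁ = Δθ/dt₁ = -2.7146
distance = √((-2−-5)² + (3−2.5)²) = 3.0414; v₂ = distance/dt₂ = 1.2166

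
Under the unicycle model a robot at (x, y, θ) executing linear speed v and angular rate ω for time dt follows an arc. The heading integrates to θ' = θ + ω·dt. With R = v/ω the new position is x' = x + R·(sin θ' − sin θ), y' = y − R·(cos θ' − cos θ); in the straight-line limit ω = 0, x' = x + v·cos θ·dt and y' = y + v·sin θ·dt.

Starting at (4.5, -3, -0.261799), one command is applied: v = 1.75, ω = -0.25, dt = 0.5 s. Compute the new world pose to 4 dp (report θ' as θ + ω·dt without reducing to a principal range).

(5.3289, -3.2786, -0.3868)

θ' = -0.2618 + -0.25·0.5 = -0.3868
R = v/ω = 1.75/-0.25 = -7.0000
x' = 4.5 + -7.0000·(sin -0.3868 − sin -0.2618) = 5.3289
y' = -3 − -7.0000·(cos -0.3868 − cos -0.2618) = -3.2786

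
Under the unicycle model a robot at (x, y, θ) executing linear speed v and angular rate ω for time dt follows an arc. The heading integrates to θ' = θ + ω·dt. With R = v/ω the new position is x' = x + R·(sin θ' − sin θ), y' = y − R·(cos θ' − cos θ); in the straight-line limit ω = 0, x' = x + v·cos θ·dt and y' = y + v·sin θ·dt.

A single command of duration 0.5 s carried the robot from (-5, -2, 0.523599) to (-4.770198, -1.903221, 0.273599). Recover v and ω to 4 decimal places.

v = 0.5000, ω = -0.5000

Δθ = 0.273599 − 0.523599 = -0.250000
ω = Δθ/dt = -0.250000/0.5 = -0.5000
R = Δx/(sin θ' − sin θ) = -1.0000
v = R·ω = -1.0000·-0.5000 = 0.5000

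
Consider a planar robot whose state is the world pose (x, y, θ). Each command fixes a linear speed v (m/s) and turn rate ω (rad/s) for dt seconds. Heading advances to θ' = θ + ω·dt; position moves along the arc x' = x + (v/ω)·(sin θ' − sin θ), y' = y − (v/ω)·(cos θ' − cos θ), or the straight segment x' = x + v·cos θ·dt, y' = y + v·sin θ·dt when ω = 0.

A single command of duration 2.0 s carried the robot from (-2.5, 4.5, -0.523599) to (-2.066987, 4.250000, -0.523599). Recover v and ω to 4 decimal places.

v = 0.2500, ω = 0.0000

Δθ = -0.523599 − -0.523599 = 0.000000
ω = Δθ/dt = 0.000000/2.0 = 0.0000
ω = 0 → v = (Δx·cos θ + Δy·sin θ)/dt = 0.2500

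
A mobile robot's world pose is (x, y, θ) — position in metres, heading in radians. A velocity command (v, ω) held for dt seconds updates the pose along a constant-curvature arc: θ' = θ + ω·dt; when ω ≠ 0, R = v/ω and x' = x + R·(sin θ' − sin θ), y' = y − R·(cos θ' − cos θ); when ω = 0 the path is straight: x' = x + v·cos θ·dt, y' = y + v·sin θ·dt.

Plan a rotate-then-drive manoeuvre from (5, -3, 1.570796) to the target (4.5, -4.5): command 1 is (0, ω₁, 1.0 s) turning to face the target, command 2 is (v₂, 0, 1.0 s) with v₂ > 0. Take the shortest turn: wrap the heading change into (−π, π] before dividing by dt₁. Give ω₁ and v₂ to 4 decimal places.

ω₁ = 2.8198, v₂ = 1.5811

heading to target = atan2(-4.5−-3, 4.5−5) = -1.8925
Δθ = wrap(-1.8925 − 1.5708) = 2.8198; ω₁ = Δθ/dt₁ = 2.8198
distance = √((4.5−5)² + (-4.5−-3)²) = 1.5811; v₂ = distance/dt₂ = 1.5811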